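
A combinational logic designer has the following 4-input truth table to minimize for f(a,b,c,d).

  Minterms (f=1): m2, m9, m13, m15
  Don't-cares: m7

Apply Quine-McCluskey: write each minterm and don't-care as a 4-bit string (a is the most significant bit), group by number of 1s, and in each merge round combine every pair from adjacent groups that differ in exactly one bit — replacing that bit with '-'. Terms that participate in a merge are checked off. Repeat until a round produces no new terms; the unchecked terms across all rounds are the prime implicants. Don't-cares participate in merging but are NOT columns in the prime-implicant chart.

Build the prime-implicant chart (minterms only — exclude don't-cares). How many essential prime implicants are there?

2

size-2^0 implicants → 0010  0111(✓)  1001(✓)  1101(✓)  1111(✓)
size-2^1 implicants → -111  1-01  11-1
Unchecked terms (primes): -111, 0010, 1-01, 11-1
Minterm coverage:
  m2 ⊆ 0010 [E]
  m9 ⊆ 1-01 [E]
  m13 ⊆ 1-01,11-1
  m15 ⊆ -111,11-1
E = {0010, 1-01}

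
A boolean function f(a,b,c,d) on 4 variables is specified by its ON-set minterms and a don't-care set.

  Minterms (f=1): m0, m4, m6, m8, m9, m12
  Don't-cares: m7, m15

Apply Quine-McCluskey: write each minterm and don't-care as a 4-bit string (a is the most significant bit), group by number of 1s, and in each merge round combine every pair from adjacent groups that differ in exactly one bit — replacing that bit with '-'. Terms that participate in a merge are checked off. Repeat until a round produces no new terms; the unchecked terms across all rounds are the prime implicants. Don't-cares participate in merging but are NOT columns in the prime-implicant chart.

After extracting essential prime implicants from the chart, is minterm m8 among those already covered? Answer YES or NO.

YES

[col 0] 0000*, 0100*, 0110*, 0111*, 1000*, 1001*, 1100*, 1111*
[col 1] -000*, -100*, -111, 0-00*, 01-0, 011-, 1-00*, 100-
[col 2] --00
Prime implicants: --00, -111, 01-0, 011-, 100-
PI chart (minterm → PIs covering it):
  0 | --00  (sole → essential)
  4 | --00,01-0
  6 | 01-0,011-
  8 | --00,100-
  9 | 100-  (sole → essential)
  12 | --00  (sole → essential)
Essential prime implicants: --00, 100-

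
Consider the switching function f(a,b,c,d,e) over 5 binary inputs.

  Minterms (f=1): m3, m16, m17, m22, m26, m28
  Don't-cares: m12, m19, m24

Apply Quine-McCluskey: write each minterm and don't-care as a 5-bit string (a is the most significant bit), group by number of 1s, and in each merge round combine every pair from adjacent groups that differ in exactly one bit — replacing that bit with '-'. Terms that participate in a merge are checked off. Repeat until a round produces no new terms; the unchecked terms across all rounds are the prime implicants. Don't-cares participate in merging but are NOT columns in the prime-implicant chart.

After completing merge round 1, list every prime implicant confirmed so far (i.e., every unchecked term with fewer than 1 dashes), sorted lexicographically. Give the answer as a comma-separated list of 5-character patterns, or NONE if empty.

10110

Round 0: 00011✓ 01100✓ 10000✓ 10001✓ 10011✓ 10110 11000✓ 11010✓ 11100✓
Round 1: -0011 -1100 1-000 100-1 1000- 11-00 110-0
PIs = {-0011, -1100, 1-000, 100-1, 1000-, 10110, 11-00, 110-0}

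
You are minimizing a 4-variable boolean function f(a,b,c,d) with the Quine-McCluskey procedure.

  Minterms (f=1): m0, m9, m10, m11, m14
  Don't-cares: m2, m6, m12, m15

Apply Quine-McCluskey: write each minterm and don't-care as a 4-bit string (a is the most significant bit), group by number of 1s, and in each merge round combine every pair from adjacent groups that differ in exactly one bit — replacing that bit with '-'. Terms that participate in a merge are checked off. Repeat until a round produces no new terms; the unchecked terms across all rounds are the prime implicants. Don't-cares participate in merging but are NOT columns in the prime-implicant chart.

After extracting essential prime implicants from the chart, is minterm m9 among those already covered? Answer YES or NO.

YES

[col 0] 0000*, 0010*, 0110*, 1001*, 1010*, 1011*, 1100*, 1110*, 1111*
[col 1] -010*, -110*, 0-10*, 00-0, 1-10*, 1-11*, 10-1, 101-*, 11-0, 111-*
[col 2] --10, 1-1-
Prime implicants: --10, 00-0, 1-1-, 10-1, 11-0
PI chart (minterm → PIs covering it):
  0 | 00-0  (sole → essential)
  9 | 10-1  (sole → essential)
  10 | --10,1-1-
  11 | 1-1-,10-1
  14 | --10,1-1-,11-0
Essential prime implicants: 00-0, 10-1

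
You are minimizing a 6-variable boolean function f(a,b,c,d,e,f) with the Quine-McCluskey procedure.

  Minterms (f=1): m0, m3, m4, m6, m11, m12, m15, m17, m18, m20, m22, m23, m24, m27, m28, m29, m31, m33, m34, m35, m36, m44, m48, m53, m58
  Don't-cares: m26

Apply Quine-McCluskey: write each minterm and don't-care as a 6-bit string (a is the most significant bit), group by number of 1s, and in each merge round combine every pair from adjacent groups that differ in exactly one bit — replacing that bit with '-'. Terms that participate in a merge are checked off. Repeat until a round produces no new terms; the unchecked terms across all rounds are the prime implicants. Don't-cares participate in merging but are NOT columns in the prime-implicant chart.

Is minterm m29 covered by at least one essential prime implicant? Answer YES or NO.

NO

size-2^0 implicants → 000000(✓)  000011(✓)  000100(✓)  000110(✓)  001011(✓)  001100(✓)  001111(✓)  010001  010010(✓)  010100(✓)  010110(✓)  010111(✓)  011000(✓)  011010(✓)  011011(✓)  011100(✓)  011101(✓)  011111(✓)  100001(✓)  100010(✓)  100011(✓)  100100(✓)  101100(✓)  110000  110101  111010(✓)
size-2^1 implicants → -00011  -00100(✓)  -01100(✓)  -11010  0-0100(✓)  0-0110(✓)  0-1011(✓)  0-1100(✓)  0-1111(✓)  00-011  00-100(✓)  000-00  0001-0(✓)  001-11(✓)  01-010  01-100(✓)  01-111  010-10  0101-0(✓)  01011-  011-00  011-11(✓)  0110-0  01101-  0111-1  01110-  10-100(✓)  1000-1  10001-
size-2^2 implicants → -0-100  0--100  0-01-0  0-1-11
Unchecked terms (primes): -0-100, -00011, -11010, 0--100, 0-01-0, 0-1-11, 00-011, 000-00, 01-010, 01-111, 010-10, 010001, 01011-, 011-00, 0110-0, 01101-, 0111-1, 01110-, 1000-1, 10001-, 110000, 110101
Minterm coverage:
  m0 ⊆ 000-00 [E]
  m3 ⊆ -00011,00-011
  m4 ⊆ -0-100,0--100,0-01-0,000-00
  m6 ⊆ 0-01-0 [E]
  m11 ⊆ 0-1-11,00-011
  m12 ⊆ -0-100,0--100
  m15 ⊆ 0-1-11 [E]
  m17 ⊆ 010001 [E]
  m18 ⊆ 01-010,010-10
  m20 ⊆ 0--100,0-01-0
  m22 ⊆ 0-01-0,010-10,01011-
  m23 ⊆ 01-111,01011-
  m24 ⊆ 011-00,0110-0
  m27 ⊆ 0-1-11,01101-
  m28 ⊆ 0--100,011-00,01110-
  m29 ⊆ 0111-1,01110-
  m31 ⊆ 0-1-11,01-111,0111-1
  m33 ⊆ 1000-1 [E]
  m34 ⊆ 10001- [E]
  m35 ⊆ -00011,1000-1,10001-
  m36 ⊆ -0-100 [E]
  m44 ⊆ -0-100 [E]
  m48 ⊆ 110000 [E]
  m53 ⊆ 110101 [E]
  m58 ⊆ -11010 [E]
E = {-0-100, -11010, 0-01-0, 0-1-11, 000-00, 010001, 1000-1, 10001-, 110000, 110101}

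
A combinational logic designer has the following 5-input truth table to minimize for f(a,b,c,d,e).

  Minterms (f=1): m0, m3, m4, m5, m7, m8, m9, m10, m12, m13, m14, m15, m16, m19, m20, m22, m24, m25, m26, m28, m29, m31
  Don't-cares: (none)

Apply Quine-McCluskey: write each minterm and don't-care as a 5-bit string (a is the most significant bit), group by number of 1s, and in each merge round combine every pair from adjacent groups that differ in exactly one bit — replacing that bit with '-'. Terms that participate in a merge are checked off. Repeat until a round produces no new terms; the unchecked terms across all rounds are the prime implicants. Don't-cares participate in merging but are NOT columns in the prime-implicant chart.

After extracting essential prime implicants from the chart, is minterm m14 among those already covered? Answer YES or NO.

NO

[col 0] 00000*, 00011*, 00100*, 00101*, 00111*, 01000*, 01001*, 01010*, 01100*, 01101*, 01110*, 01111*, 10000*, 10011*, 10100*, 10110*, 11000*, 11001*, 11010*, 11100*, 11101*, 11111*
[col 1] -0000*, -0011, -0100*, -1000*, -1001*, -1010*, -1100*, -1101*, -1111*, 0-000*, 0-100*, 0-101*, 0-111*, 00-00*, 00-11, 001-1*, 0010-*, 01-00*, 01-01*, 01-10*, 010-0*, 0100-*, 011-0*, 011-1*, 0110-*, 0111-*, 1-000*, 1-100*, 10-00*, 101-0, 11-00*, 11-01*, 110-0*, 1100-*, 111-1*, 1110-*
[col 2] --000*, --100*, -0-00*, -1-00*, -1-01*, -10-0, -100-*, -11-1, -110-*, 0--00*, 0-1-1, 0-10-, 01--0, 01-0-*, 011--, 1--00*, 11-0-*
[col 3] ---00, -1-0-
Prime implicants: ---00, -0011, -1-0-, -10-0, -11-1, 0-1-1, 0-10-, 00-11, 01--0, 011--, 101-0
PI chart (minterm → PIs covering it):
  0 | ---00  (sole → essential)
  3 | -0011,00-11
  4 | ---00,0-10-
  5 | 0-1-1,0-10-
  7 | 0-1-1,00-11
  8 | ---00,-1-0-,-10-0,01--0
  9 | -1-0-  (sole → essential)
  10 | -10-0,01--0
  12 | ---00,-1-0-,0-10-,01--0,011--
  13 | -1-0-,-11-1,0-1-1,0-10-,011--
  14 | 01--0,011--
  15 | -11-1,0-1-1,011--
  16 | ---00  (sole → essential)
  19 | -0011  (sole → essential)
  20 | ---00,101-0
  22 | 101-0  (sole → essential)
  24 | ---00,-1-0-,-10-0
  25 | -1-0-  (sole → essential)
  26 | -10-0  (sole → essential)
  28 | ---00,-1-0-
  29 | -1-0-,-11-1
  31 | -11-1  (sole → essential)
Essential prime implicants: ---00, -0011, -1-0-, -10-0, -11-1, 101-0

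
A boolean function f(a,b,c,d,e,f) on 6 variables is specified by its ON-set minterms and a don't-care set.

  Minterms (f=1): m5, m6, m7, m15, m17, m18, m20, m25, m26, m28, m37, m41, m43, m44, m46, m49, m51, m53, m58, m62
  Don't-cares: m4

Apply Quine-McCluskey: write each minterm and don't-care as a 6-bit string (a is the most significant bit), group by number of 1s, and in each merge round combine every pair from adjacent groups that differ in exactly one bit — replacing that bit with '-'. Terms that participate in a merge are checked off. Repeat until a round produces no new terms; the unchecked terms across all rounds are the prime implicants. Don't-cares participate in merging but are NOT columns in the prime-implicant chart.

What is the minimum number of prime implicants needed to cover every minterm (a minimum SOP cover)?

Round 0: 000100✓ 000101✓ 000110✓ 000111✓ 001111✓ 010001✓ 010010✓ 010100✓ 011001✓ 011010✓ 011100✓ 100101✓ 101001✓ 101011✓ 101100✓ 101110✓ 110001✓ 110011✓ 110101✓ 111010✓ 111110✓
Round 1: -00101 -10001 -11010 0-0100 00-111 0001-0✓ 0001-1✓ 00010-✓ 00011-✓ 01-001 01-010 01-100 1-0101 1-1110 1010-1 1011-0 110-01 1100-1 111-10
Round 2: 0001--
PIs = {-00101, -10001, -11010, 0-0100, 00-111, 0001--, 01-001, 01-010, 01-100, 1-0101, 1-1110, 1010-1, 1011-0, 110-01, 1100-1, 111-10}
Coverage chart:
  m5: -00101,0001--
  m6: 0001-- ←essential
  m7: 00-111,0001--
  m15: 00-111 ←essential
  m17: -10001,01-001
  m18: 01-010 ←essential
  m20: 0-0100,01-100
  m25: 01-001 ←essential
  m26: -11010,01-010
  m28: 01-100 ←essential
  m37: -00101,1-0101
  m41: 1010-1 ←essential
  m43: 1010-1 ←essential
  m44: 1011-0 ←essential
  m46: 1-1110,1011-0
  m49: -10001,110-01,1100-1
  m51: 1100-1 ←essential
  m53: 1-0101,110-01
  m58: -11010,111-10
  m62: 1-1110,111-10
Essential: 00-111, 0001--, 01-001, 01-010, 01-100, 1010-1, 1011-0, 1100-1
Petrick residual → 1-0101, 111-10
Min cover (10 terms): a'b'def + a'b'c'd + a'bd'e'f + a'bd'ef' + a'bde'f' + ac'de'f + ab'cd'f + ab'cdf' + abc'd'f + abcef'

10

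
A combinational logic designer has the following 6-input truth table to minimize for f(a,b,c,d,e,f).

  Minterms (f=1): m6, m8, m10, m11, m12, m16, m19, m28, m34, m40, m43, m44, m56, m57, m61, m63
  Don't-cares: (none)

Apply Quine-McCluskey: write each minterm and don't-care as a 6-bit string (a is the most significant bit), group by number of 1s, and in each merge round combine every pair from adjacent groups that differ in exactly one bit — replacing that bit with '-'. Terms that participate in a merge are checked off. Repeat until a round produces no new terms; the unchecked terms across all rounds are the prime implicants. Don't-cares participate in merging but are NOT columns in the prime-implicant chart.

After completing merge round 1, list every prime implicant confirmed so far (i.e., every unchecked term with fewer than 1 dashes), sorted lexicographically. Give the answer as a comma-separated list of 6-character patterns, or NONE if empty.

[col 0] 000110, 001000*, 001010*, 001011*, 001100*, 010000, 010011, 011100*, 100010, 101000*, 101011*, 101100*, 111000*, 111001*, 111101*, 111111*
[col 1] -01000*, -01011, -01100*, 0-1100, 001-00*, 0010-0, 00101-, 1-1000, 101-00*, 111-01, 11100-, 1111-1
[col 2] -01-00
Prime implicants: -01-00, -01011, 0-1100, 000110, 0010-0, 00101-, 010000, 010011, 1-1000, 100010, 111-01, 11100-, 1111-1

000110, 010000, 010011, 100010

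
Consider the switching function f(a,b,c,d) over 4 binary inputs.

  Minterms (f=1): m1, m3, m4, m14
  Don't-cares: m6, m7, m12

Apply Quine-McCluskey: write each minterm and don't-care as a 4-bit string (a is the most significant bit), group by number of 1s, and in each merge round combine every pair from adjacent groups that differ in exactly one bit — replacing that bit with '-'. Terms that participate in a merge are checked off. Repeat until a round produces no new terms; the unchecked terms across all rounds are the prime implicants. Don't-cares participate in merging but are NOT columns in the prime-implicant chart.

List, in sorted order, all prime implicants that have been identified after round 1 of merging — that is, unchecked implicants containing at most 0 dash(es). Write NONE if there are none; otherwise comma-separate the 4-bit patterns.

NONE

[col 0] 0001*, 0011*, 0100*, 0110*, 0111*, 1100*, 1110*
[col 1] -100*, -110*, 0-11, 00-1, 01-0*, 011-, 11-0*
[col 2] -1-0
Prime implicants: -1-0, 0-11, 00-1, 011-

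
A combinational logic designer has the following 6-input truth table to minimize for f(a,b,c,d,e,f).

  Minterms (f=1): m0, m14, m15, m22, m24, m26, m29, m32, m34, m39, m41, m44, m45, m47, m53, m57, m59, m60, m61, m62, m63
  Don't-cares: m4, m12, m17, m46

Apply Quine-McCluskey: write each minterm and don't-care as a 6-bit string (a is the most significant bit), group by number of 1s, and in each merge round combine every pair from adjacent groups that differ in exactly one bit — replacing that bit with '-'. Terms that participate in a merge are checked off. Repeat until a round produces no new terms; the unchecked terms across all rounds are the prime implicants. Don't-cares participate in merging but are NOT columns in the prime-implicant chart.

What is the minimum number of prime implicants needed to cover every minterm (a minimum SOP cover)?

11

[col 0] 000000*, 000100*, 001100*, 001110*, 001111*, 010001, 010110, 011000*, 011010*, 011101*, 100000*, 100010*, 100111*, 101001*, 101100*, 101101*, 101110*, 101111*, 110101*, 111001*, 111011*, 111100*, 111101*, 111110*, 111111*
[col 1] -00000, -01100*, -01110*, -01111*, -11101, 00-100, 000-00, 0011-0*, 00111-*, 0110-0, 1-1001*, 1-1100*, 1-1101*, 1-1110*, 1-1111*, 10-111, 1000-0, 101-01*, 1011-0*, 1011-1*, 10110-*, 10111-*, 11-101, 111-01*, 111-11*, 1110-1*, 1111-0*, 1111-1*, 11110-*, 11111-*
[col 2] -011-0, -0111-, 1-1-01, 1-11-0*, 1-11-1*, 1-110-*, 1-111-*, 1011--*, 111--1, 1111--*
[col 3] 1-11--
Prime implicants: -00000, -011-0, -0111-, -11101, 00-100, 000-00, 010001, 010110, 0110-0, 1-1-01, 1-11--, 10-111, 1000-0, 11-101, 111--1
PI chart (minterm → PIs covering it):
  0 | -00000,000-00
  14 | -011-0,-0111-
  15 | -0111-  (sole → essential)
  22 | 010110  (sole → essential)
  24 | 0110-0  (sole → essential)
  26 | 0110-0  (sole → essential)
  29 | -11101  (sole → essential)
  32 | -00000,1000-0
  34 | 1000-0  (sole → essential)
  39 | 10-111  (sole → essential)
  41 | 1-1-01  (sole → essential)
  44 | -011-0,1-11--
  45 | 1-1-01,1-11--
  47 | -0111-,1-11--,10-111
  53 | 11-101  (sole → essential)
  57 | 1-1-01,111--1
  59 | 111--1  (sole → essential)
  60 | 1-11--  (sole → essential)
  61 | -11101,1-1-01,1-11--,11-101,111--1
  62 | 1-11--  (sole → essential)
  63 | 1-11--,111--1
Essential prime implicants: -0111-, -11101, 010110, 0110-0, 1-1-01, 1-11--, 10-111, 1000-0, 11-101, 111--1
Petrick residual → -00000
Minimum SOP uses 11 PIs: b'c'd'e'f' + b'cde + bcde'f + a'bc'def' + a'bcd'f' + ace'f + acd + ab'def + ab'c'd'f' + abde'f + abcf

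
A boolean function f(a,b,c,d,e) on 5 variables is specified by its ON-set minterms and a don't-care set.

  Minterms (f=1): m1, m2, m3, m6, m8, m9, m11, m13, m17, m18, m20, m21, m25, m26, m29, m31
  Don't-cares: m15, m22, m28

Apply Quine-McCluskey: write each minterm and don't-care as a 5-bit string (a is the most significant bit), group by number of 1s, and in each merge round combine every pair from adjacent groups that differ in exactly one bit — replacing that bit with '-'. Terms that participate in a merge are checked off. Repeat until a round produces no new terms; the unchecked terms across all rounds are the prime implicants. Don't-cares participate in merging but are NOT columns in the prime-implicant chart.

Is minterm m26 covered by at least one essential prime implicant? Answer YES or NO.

YES

size-2^0 implicants → 00001(✓)  00010(✓)  00011(✓)  00110(✓)  01000(✓)  01001(✓)  01011(✓)  01101(✓)  01111(✓)  10001(✓)  10010(✓)  10100(✓)  10101(✓)  10110(✓)  11001(✓)  11010(✓)  11100(✓)  11101(✓)  11111(✓)
size-2^1 implicants → -0001(✓)  -0010(✓)  -0110(✓)  -1001(✓)  -1101(✓)  -1111(✓)  0-001(✓)  0-011(✓)  00-10(✓)  000-1(✓)  0001-  01-01(✓)  01-11(✓)  010-1(✓)  0100-  011-1(✓)  1-001(✓)  1-010  1-100(✓)  1-101(✓)  10-01(✓)  10-10(✓)  101-0  1010-(✓)  11-01(✓)  111-1(✓)  1110-(✓)
size-2^2 implicants → --001  -0-10  -1-01  -11-1  0-0-1  01--1  1--01  1-10-
Unchecked terms (primes): --001, -0-10, -1-01, -11-1, 0-0-1, 0001-, 01--1, 0100-, 1--01, 1-010, 1-10-, 101-0
Minterm coverage:
  m1 ⊆ --001,0-0-1
  m2 ⊆ -0-10,0001-
  m3 ⊆ 0-0-1,0001-
  m6 ⊆ -0-10 [E]
  m8 ⊆ 0100- [E]
  m9 ⊆ --001,-1-01,0-0-1,01--1,0100-
  m11 ⊆ 0-0-1,01--1
  m13 ⊆ -1-01,-11-1,01--1
  m17 ⊆ --001,1--01
  m18 ⊆ -0-10,1-010
  m20 ⊆ 1-10-,101-0
  m21 ⊆ 1--01,1-10-
  m25 ⊆ --001,-1-01,1--01
  m26 ⊆ 1-010 [E]
  m29 ⊆ -1-01,-11-1,1--01,1-10-
  m31 ⊆ -11-1 [E]
E = {-0-10, -11-1, 0100-, 1-010}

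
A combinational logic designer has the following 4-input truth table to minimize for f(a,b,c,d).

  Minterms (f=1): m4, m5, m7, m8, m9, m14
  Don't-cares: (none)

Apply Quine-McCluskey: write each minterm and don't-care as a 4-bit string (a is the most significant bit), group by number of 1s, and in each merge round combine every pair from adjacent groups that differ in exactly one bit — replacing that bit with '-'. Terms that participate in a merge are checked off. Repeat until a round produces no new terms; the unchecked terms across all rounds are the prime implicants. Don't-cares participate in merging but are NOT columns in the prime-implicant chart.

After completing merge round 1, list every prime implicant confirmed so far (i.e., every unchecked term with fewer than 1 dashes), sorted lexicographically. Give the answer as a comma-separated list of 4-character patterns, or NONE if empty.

size-2^0 implicants → 0100(✓)  0101(✓)  0111(✓)  1000(✓)  1001(✓)  1110
size-2^1 implicants → 01-1  010-  100-
Unchecked terms (primes): 01-1, 010-, 100-, 1110

1110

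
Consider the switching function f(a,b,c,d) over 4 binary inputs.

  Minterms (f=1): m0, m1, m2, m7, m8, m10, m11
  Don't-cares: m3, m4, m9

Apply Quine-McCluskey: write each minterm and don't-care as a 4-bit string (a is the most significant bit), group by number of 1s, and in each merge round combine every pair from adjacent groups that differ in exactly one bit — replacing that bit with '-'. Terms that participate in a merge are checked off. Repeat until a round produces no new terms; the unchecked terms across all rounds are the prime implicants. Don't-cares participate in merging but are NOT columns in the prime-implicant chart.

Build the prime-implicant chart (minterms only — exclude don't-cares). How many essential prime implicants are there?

2

[col 0] 0000*, 0001*, 0010*, 0011*, 0100*, 0111*, 1000*, 1001*, 1010*, 1011*
[col 1] -000*, -001*, -010*, -011*, 0-00, 0-11, 00-0*, 00-1*, 000-*, 001-*, 10-0*, 10-1*, 100-*, 101-*
[col 2] -0-0*, -0-1*, -00-*, -01-*, 00--*, 10--*
[col 3] -0--
Prime implicants: -0--, 0-00, 0-11
PI chart (minterm → PIs covering it):
  0 | -0--,0-00
  1 | -0--  (sole → essential)
  2 | -0--  (sole → essential)
  7 | 0-11  (sole → essential)
  8 | -0--  (sole → essential)
  10 | -0--  (sole → essential)
  11 | -0--  (sole → essential)
Essential prime implicants: -0--, 0-11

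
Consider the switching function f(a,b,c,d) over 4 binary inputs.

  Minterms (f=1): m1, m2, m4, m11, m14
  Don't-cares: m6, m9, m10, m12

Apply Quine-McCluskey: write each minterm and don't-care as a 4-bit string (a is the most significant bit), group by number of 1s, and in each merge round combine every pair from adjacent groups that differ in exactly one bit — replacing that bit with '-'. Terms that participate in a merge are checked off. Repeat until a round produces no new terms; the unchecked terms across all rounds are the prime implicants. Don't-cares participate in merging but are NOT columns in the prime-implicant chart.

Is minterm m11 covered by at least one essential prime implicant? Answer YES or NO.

[col 0] 0001*, 0010*, 0100*, 0110*, 1001*, 1010*, 1011*, 1100*, 1110*
[col 1] -001, -010*, -100*, -110*, 0-10*, 01-0*, 1-10*, 10-1, 101-, 11-0*
[col 2] --10, -1-0
Prime implicants: --10, -001, -1-0, 10-1, 101-
PI chart (minterm → PIs covering it):
  1 | -001  (sole → essential)
  2 | --10  (sole → essential)
  4 | -1-0  (sole → essential)
  11 | 10-1,101-
  14 | --10,-1-0
Essential prime implicants: --10, -001, -1-0

NO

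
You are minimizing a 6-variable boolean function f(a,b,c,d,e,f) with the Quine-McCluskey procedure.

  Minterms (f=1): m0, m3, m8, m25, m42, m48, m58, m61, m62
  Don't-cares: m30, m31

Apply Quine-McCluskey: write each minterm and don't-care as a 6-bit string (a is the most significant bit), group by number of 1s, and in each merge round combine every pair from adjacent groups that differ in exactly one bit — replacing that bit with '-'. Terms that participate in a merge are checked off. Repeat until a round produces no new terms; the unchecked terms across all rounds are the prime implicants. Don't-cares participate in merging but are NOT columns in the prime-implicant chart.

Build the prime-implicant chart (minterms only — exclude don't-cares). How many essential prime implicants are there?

6

size-2^0 implicants → 000000(✓)  000011  001000(✓)  011001  011110(✓)  011111(✓)  101010(✓)  110000  111010(✓)  111101  111110(✓)
size-2^1 implicants → -11110  00-000  01111-  1-1010  111-10
Unchecked terms (primes): -11110, 00-000, 000011, 011001, 01111-, 1-1010, 110000, 111-10, 111101
Minterm coverage:
  m0 ⊆ 00-000 [E]
  m3 ⊆ 000011 [E]
  m8 ⊆ 00-000 [E]
  m25 ⊆ 011001 [E]
  m42 ⊆ 1-1010 [E]
  m48 ⊆ 110000 [E]
  m58 ⊆ 1-1010,111-10
  m61 ⊆ 111101 [E]
  m62 ⊆ -11110,111-10
E = {00-000, 000011, 011001, 1-1010, 110000, 111101}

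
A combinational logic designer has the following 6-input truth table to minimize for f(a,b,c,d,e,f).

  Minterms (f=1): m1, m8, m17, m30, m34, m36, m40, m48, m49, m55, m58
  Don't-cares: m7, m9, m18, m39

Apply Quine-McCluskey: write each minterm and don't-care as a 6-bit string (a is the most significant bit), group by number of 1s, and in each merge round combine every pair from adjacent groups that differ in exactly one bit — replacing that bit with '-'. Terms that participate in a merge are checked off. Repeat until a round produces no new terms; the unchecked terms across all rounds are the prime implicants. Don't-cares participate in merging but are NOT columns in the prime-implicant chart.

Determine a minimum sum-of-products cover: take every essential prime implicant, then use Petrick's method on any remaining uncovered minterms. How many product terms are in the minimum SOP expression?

Round 0: 000001✓ 000111✓ 001000✓ 001001✓ 010001✓ 010010 011110 100010 100100 100111✓ 101000✓ 110000✓ 110001✓ 110111✓ 111010
Round 1: -00111 -01000 -10001 0-0001 00-001 00100- 1-0111 11000-
PIs = {-00111, -01000, -10001, 0-0001, 00-001, 00100-, 010010, 011110, 1-0111, 100010, 100100, 11000-, 111010}
Coverage chart:
  m1: 0-0001,00-001
  m8: -01000,00100-
  m17: -10001,0-0001
  m30: 011110 ←essential
  m34: 100010 ←essential
  m36: 100100 ←essential
  m40: -01000 ←essential
  m48: 11000- ←essential
  m49: -10001,11000-
  m55: 1-0111 ←essential
  m58: 111010 ←essential
Essential: -01000, 011110, 1-0111, 100010, 100100, 11000-, 111010
Petrick residual → 0-0001
Min cover (8 terms): b'cd'e'f' + a'c'd'e'f + a'bcdef' + ac'def + ab'c'd'ef' + ab'c'de'f' + abc'd'e' + abcd'ef'

8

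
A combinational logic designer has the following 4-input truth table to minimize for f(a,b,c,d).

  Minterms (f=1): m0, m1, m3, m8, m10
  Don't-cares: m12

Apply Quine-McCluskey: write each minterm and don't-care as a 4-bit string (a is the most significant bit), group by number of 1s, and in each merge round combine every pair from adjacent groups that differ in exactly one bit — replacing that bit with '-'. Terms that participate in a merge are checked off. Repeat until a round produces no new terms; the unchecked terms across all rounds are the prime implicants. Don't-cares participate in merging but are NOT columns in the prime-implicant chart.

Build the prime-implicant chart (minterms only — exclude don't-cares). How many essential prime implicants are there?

size-2^0 implicants → 0000(✓)  0001(✓)  0011(✓)  1000(✓)  1010(✓)  1100(✓)
size-2^1 implicants → -000  00-1  000-  1-00  10-0
Unchecked terms (primes): -000, 00-1, 000-, 1-00, 10-0
Minterm coverage:
  m0 ⊆ -000,000-
  m1 ⊆ 00-1,000-
  m3 ⊆ 00-1 [E]
  m8 ⊆ -000,1-00,10-0
  m10 ⊆ 10-0 [E]
E = {00-1, 10-0}

2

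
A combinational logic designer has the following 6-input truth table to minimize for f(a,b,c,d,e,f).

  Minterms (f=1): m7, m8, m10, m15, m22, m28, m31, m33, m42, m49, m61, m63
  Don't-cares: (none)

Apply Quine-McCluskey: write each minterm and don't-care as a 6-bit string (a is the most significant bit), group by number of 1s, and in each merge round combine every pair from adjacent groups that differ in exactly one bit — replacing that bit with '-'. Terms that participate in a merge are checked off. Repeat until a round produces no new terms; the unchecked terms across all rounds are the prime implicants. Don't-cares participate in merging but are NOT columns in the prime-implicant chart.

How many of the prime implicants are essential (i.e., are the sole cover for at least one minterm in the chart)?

size-2^0 implicants → 000111(✓)  001000(✓)  001010(✓)  001111(✓)  010110  011100  011111(✓)  100001(✓)  101010(✓)  110001(✓)  111101(✓)  111111(✓)
size-2^1 implicants → -01010  -11111  0-1111  00-111  0010-0  1-0001  1111-1
Unchecked terms (primes): -01010, -11111, 0-1111, 00-111, 0010-0, 010110, 011100, 1-0001, 1111-1
Minterm coverage:
  m7 ⊆ 00-111 [E]
  m8 ⊆ 0010-0 [E]
  m10 ⊆ -01010,0010-0
  m15 ⊆ 0-1111,00-111
  m22 ⊆ 010110 [E]
  m28 ⊆ 011100 [E]
  m31 ⊆ -11111,0-1111
  m33 ⊆ 1-0001 [E]
  m42 ⊆ -01010 [E]
  m49 ⊆ 1-0001 [E]
  m61 ⊆ 1111-1 [E]
  m63 ⊆ -11111,1111-1
E = {-01010, 00-111, 0010-0, 010110, 011100, 1-0001, 1111-1}

7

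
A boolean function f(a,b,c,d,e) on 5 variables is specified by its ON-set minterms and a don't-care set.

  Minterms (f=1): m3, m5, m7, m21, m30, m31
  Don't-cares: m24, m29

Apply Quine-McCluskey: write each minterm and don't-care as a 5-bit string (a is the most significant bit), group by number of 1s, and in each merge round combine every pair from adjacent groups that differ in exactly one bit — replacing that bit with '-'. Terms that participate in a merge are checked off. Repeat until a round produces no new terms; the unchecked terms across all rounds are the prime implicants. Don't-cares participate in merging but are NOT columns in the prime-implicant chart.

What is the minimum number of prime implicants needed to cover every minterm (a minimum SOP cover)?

3

Round 0: 00011✓ 00101✓ 00111✓ 10101✓ 11000 11101✓ 11110✓ 11111✓
Round 1: -0101 00-11 001-1 1-101 111-1 1111-
PIs = {-0101, 00-11, 001-1, 1-101, 11000, 111-1, 1111-}
Coverage chart:
  m3: 00-11 ←essential
  m5: -0101,001-1
  m7: 00-11,001-1
  m21: -0101,1-101
  m30: 1111- ←essential
  m31: 111-1,1111-
Essential: 00-11, 1111-
Petrick residual → -0101
Min cover (3 terms): b'cd'e + a'b'de + abcd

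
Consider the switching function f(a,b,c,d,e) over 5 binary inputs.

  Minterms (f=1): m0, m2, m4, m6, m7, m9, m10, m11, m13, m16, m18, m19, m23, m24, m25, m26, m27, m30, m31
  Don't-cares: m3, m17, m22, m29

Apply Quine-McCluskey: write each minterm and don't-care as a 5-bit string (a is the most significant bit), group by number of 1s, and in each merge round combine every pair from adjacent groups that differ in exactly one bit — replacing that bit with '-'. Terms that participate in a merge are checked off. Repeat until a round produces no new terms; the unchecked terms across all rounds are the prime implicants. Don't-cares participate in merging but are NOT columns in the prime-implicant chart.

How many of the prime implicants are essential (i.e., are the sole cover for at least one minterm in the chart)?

[col 0] 00000*, 00010*, 00011*, 00100*, 00110*, 00111*, 01001*, 01010*, 01011*, 01101*, 10000*, 10001*, 10010*, 10011*, 10110*, 10111*, 11000*, 11001*, 11010*, 11011*, 11101*, 11110*, 11111*
[col 1] -0000*, -0010*, -0011*, -0110*, -0111*, -1001*, -1010*, -1011*, -1101*, 0-010*, 0-011*, 00-00*, 00-10*, 00-11*, 000-0*, 0001-*, 001-0*, 0011-*, 01-01*, 010-1*, 0101-*, 1-000*, 1-001*, 1-010*, 1-011*, 1-110*, 1-111*, 10-10*, 10-11*, 100-0*, 100-1*, 1000-*, 1001-*, 1011-*, 11-01*, 11-10*, 11-11*, 110-0*, 110-1*, 1100-*, 1101-*, 111-1*, 1111-*
[col 2] --010*, --011*, -0-10*, -0-11*, -00-0, -001-*, -011-*, -1-01, -10-1, -101-*, 0-01-*, 00--0, 00-1-*, 1--10*, 1--11*, 1-0-0*, 1-0-1*, 1-00-*, 1-01-*, 1-11-*, 10-1-*, 100--*, 11--1, 11-1-*, 110--*
[col 3] --01-, -0-1-, 1--1-, 1-0--
Prime implicants: --01-, -0-1-, -00-0, -1-01, -10-1, 00--0, 1--1-, 1-0--, 11--1
PI chart (minterm → PIs covering it):
  0 | -00-0,00--0
  2 | --01-,-0-1-,-00-0,00--0
  4 | 00--0  (sole → essential)
  6 | -0-1-,00--0
  7 | -0-1-  (sole → essential)
  9 | -1-01,-10-1
  10 | --01-  (sole → essential)
  11 | --01-,-10-1
  13 | -1-01  (sole → essential)
  16 | -00-0,1-0--
  18 | --01-,-0-1-,-00-0,1--1-,1-0--
  19 | --01-,-0-1-,1--1-,1-0--
  23 | -0-1-,1--1-
  24 | 1-0--  (sole → essential)
  25 | -1-01,-10-1,1-0--,11--1
  26 | --01-,1--1-,1-0--
  27 | --01-,-10-1,1--1-,1-0--,11--1
  30 | 1--1-  (sole → essential)
  31 | 1--1-,11--1
Essential prime implicants: --01-, -0-1-, -1-01, 00--0, 1--1-, 1-0--

6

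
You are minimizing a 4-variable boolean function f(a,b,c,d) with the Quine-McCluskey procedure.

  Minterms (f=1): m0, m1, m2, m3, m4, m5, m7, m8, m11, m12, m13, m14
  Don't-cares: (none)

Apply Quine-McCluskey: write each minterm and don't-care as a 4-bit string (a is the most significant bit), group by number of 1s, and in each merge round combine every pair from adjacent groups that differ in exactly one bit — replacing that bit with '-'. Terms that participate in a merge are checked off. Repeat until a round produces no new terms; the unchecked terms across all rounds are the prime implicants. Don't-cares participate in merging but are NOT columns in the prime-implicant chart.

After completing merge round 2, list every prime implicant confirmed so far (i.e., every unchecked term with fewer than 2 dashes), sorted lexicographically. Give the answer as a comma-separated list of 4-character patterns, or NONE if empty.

-011, 11-0

size-2^0 implicants → 0000(✓)  0001(✓)  0010(✓)  0011(✓)  0100(✓)  0101(✓)  0111(✓)  1000(✓)  1011(✓)  1100(✓)  1101(✓)  1110(✓)
size-2^1 implicants → -000(✓)  -011  -100(✓)  -101(✓)  0-00(✓)  0-01(✓)  0-11(✓)  00-0(✓)  00-1(✓)  000-(✓)  001-(✓)  01-1(✓)  010-(✓)  1-00(✓)  11-0  110-(✓)
size-2^2 implicants → --00  -10-  0--1  0-0-  00--
Unchecked terms (primes): --00, -011, -10-, 0--1, 0-0-, 00--, 11-0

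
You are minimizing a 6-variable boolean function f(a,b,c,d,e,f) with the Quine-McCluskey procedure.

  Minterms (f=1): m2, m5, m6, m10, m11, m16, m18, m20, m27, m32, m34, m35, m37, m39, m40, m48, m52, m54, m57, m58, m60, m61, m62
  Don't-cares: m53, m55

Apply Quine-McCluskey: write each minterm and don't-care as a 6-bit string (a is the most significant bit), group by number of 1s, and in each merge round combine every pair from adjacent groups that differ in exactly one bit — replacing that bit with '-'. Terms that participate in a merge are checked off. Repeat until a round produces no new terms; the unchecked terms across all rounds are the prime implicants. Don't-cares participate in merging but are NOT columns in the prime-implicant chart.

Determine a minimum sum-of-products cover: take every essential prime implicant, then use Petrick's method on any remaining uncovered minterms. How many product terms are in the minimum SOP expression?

12

size-2^0 implicants → 000010(✓)  000101(✓)  000110(✓)  001010(✓)  001011(✓)  010000(✓)  010010(✓)  010100(✓)  011011(✓)  100000(✓)  100010(✓)  100011(✓)  100101(✓)  100111(✓)  101000(✓)  110000(✓)  110100(✓)  110101(✓)  110110(✓)  110111(✓)  111001(✓)  111010(✓)  111100(✓)  111101(✓)  111110(✓)
size-2^1 implicants → -00010  -00101  -10000(✓)  -10100(✓)  0-0010  0-1011  00-010  000-10  00101-  010-00(✓)  0100-0  1-0000  1-0101(✓)  1-0111(✓)  10-000  100-11  1000-0  10001-  1001-1(✓)  11-100(✓)  11-101(✓)  11-110(✓)  110-00(✓)  1101-0(✓)  1101-1(✓)  11010-(✓)  11011-(✓)  111-01  111-10  1111-0(✓)  11110-(✓)
size-2^2 implicants → -10-00  1-01-1  11-1-0  11-10-  1101--
Unchecked terms (primes): -00010, -00101, -10-00, 0-0010, 0-1011, 00-010, 000-10, 00101-, 0100-0, 1-0000, 1-01-1, 10-000, 100-11, 1000-0, 10001-, 11-1-0, 11-10-, 1101--, 111-01, 111-10
Minterm coverage:
  m2 ⊆ -00010,0-0010,00-010,000-10
  m5 ⊆ -00101 [E]
  m6 ⊆ 000-10 [E]
  m10 ⊆ 00-010,00101-
  m11 ⊆ 0-1011,00101-
  m16 ⊆ -10-00,0100-0
  m18 ⊆ 0-0010,0100-0
  m20 ⊆ -10-00 [E]
  m27 ⊆ 0-1011 [E]
  m32 ⊆ 1-0000,10-000,1000-0
  m34 ⊆ -00010,1000-0,10001-
  m35 ⊆ 100-11,10001-
  m37 ⊆ -00101,1-01-1
  m39 ⊆ 1-01-1,100-11
  m40 ⊆ 10-000 [E]
  m48 ⊆ -10-00,1-0000
  m52 ⊆ -10-00,11-1-0,11-10-,1101--
  m54 ⊆ 11-1-0,1101--
  m57 ⊆ 111-01 [E]
  m58 ⊆ 111-10 [E]
  m60 ⊆ 11-1-0,11-10-
  m61 ⊆ 11-10-,111-01
  m62 ⊆ 11-1-0,111-10
E = {-00101, -10-00, 0-1011, 000-10, 10-000, 111-01, 111-10}
Petrick residual → -00010, 0-0010, 00-010, 100-11, 11-1-0
Cover = b'c'd'ef' + b'c'de'f + bc'e'f' + a'c'd'ef' + a'cd'ef + a'b'd'ef' + a'b'c'ef' + ab'd'e'f' + ab'c'ef + abdf' + abce'f + abcef'  |cover|=12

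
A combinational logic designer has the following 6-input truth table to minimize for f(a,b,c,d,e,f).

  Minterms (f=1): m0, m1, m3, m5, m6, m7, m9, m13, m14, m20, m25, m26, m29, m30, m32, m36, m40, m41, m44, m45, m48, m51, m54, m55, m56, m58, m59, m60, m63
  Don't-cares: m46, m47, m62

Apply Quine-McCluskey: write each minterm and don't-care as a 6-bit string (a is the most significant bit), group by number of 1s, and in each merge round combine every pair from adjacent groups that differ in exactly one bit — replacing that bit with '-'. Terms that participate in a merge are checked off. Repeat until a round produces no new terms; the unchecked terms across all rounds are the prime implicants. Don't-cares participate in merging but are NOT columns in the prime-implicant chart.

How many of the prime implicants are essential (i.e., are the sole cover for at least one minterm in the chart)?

8

[col 0] 000000*, 000001*, 000011*, 000101*, 000110*, 000111*, 001001*, 001101*, 001110*, 010100, 011001*, 011010*, 011101*, 011110*, 100000*, 100100*, 101000*, 101001*, 101100*, 101101*, 101110*, 101111*, 110000*, 110011*, 110110*, 110111*, 111000*, 111010*, 111011*, 111100*, 111110*, 111111*
[col 1] -00000, -01001*, -01101*, -01110*, -11010*, -11110*, 0-1001*, 0-1101*, 0-1110*, 00-001*, 00-101*, 00-110, 000-01*, 000-11*, 0000-1*, 00000-, 0001-1*, 00011-, 001-01*, 011-01*, 011-10*, 1-0000*, 1-1000*, 1-1100*, 1-1110*, 1-1111*, 10-000*, 10-100*, 100-00*, 101-00*, 101-01*, 10100-*, 1011-0*, 1011-1*, 10110-*, 10111-*, 11-000*, 11-011*, 11-110*, 11-111*, 110-11*, 11011-*, 111-00*, 111-10*, 111-11*, 1110-0*, 11101-*, 1111-0*, 11111-*
[col 2] --1110, -01-01, -11-10, 0-1-01, 00--01, 000--1, 1--000, 1-1-00, 1-11-0, 1-111-, 10--00, 101-0-, 1011--, 11--11, 11-11-, 111--0, 111-1-
Prime implicants: --1110, -00000, -01-01, -11-10, 0-1-01, 00--01, 00-110, 000--1, 00000-, 00011-, 010100, 1--000, 1-1-00, 1-11-0, 1-111-, 10--00, 101-0-, 1011--, 11--11, 11-11-, 111--0, 111-1-
PI chart (minterm → PIs covering it):
  0 | -00000,00000-
  1 | 00--01,000--1,00000-
  3 | 000--1  (sole → essential)
  5 | 00--01,000--1
  6 | 00-110,00011-
  7 | 000--1,00011-
  9 | -01-01,0-1-01,00--01
  13 | -01-01,0-1-01,00--01
  14 | --1110,00-110
  20 | 010100  (sole → essential)
  25 | 0-1-01  (sole → essential)
  26 | -11-10  (sole → essential)
  29 | 0-1-01  (sole → essential)
  30 | --1110,-11-10
  32 | -00000,1--000,10--00
  36 | 10--00  (sole → essential)
  40 | 1--000,1-1-00,10--00,101-0-
  41 | -01-01,101-0-
  44 | 1-1-00,1-11-0,10--00,101-0-,1011--
  45 | -01-01,101-0-,1011--
  48 | 1--000  (sole → essential)
  51 | 11--11  (sole → essential)
  54 | 11-11-  (sole → essential)
  55 | 11--11,11-11-
  56 | 1--000,1-1-00,111--0
  58 | -11-10,111--0,111-1-
  59 | 11--11,111-1-
  60 | 1-1-00,1-11-0,111--0
  63 | 1-111-,11--11,11-11-,111-1-
Essential prime implicants: -11-10, 0-1-01, 000--1, 010100, 1--000, 10--00, 11--11, 11-11-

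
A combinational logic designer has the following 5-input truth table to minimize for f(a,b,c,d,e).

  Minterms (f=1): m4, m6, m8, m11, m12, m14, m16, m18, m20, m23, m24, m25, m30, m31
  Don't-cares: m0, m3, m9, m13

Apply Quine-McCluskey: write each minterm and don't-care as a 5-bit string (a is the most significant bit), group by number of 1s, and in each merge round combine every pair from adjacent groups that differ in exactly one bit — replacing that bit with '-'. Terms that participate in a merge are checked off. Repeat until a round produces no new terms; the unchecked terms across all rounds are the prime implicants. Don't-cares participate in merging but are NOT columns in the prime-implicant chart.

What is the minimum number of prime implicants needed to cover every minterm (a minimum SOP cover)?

[col 0] 00000*, 00011*, 00100*, 00110*, 01000*, 01001*, 01011*, 01100*, 01101*, 01110*, 10000*, 10010*, 10100*, 10111*, 11000*, 11001*, 11110*, 11111*
[col 1] -0000*, -0100*, -1000*, -1001*, -1110, 0-000*, 0-011, 0-100*, 0-110*, 00-00*, 001-0*, 01-00*, 01-01*, 010-1, 0100-*, 011-0*, 0110-*, 1-000*, 1-111, 10-00*, 100-0, 1100-*, 1111-
[col 2] --000, -0-00, -100-, 0--00, 0-1-0, 01-0-
Prime implicants: --000, -0-00, -100-, -1110, 0--00, 0-011, 0-1-0, 01-0-, 010-1, 1-111, 100-0, 1111-
PI chart (minterm → PIs covering it):
  4 | -0-00,0--00,0-1-0
  6 | 0-1-0  (sole → essential)
  8 | --000,-100-,0--00,01-0-
  11 | 0-011,010-1
  12 | 0--00,0-1-0,01-0-
  14 | -1110,0-1-0
  16 | --000,-0-00,100-0
  18 | 100-0  (sole → essential)
  20 | -0-00  (sole → essential)
  23 | 1-111  (sole → essential)
  24 | --000,-100-
  25 | -100-  (sole → essential)
  30 | -1110,1111-
  31 | 1-111,1111-
Essential prime implicants: -0-00, -100-, 0-1-0, 1-111, 100-0
Petrick residual → -1110, 0-011
Minimum SOP uses 7 PIs: b'd'e' + bc'd' + bcde' + a'c'de + a'ce' + acde + ab'c'e'

7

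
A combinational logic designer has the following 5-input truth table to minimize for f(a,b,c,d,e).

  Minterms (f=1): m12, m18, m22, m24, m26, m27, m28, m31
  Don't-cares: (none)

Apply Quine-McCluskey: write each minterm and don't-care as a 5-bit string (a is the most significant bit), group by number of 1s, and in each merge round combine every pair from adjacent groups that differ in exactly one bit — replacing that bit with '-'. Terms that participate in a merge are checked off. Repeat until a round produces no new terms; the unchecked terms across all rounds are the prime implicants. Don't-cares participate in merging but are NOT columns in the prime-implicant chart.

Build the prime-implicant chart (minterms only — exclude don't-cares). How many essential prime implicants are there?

3

[col 0] 01100*, 10010*, 10110*, 11000*, 11010*, 11011*, 11100*, 11111*
[col 1] -1100, 1-010, 10-10, 11-00, 11-11, 110-0, 1101-
Prime implicants: -1100, 1-010, 10-10, 11-00, 11-11, 110-0, 1101-
PI chart (minterm → PIs covering it):
  12 | -1100  (sole → essential)
  18 | 1-010,10-10
  22 | 10-10  (sole → essential)
  24 | 11-00,110-0
  26 | 1-010,110-0,1101-
  27 | 11-11,1101-
  28 | -1100,11-00
  31 | 11-11  (sole → essential)
Essential prime implicants: -1100, 10-10, 11-11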